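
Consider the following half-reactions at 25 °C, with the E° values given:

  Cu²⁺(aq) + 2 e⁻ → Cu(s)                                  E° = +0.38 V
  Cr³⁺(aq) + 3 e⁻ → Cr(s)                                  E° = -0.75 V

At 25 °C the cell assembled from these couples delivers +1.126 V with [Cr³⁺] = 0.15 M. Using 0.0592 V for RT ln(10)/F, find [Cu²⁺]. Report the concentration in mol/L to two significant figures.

Cu²⁺/Cu is the cathode, Cr³⁺/Cr the anode: E°cell = +1.13 V, n = 6.
Overall reaction: 3 Cu²⁺(aq) + 2 Cr(s) → 3 Cu(s) + 2 Cr³⁺(aq); Q = [Cr³⁺]^2/[Cu²⁺]^3.
From E = E° − (0.0592/n) log Q: log Q = (E° − E)·n/0.0592 = (+1.13 − (+1.126))·6/0.0592 = 0.4054.
So 3·log[Cu²⁺] = 2·log(0.15) − log Q = -1.6478 − (0.4054) = -2.0532; log[Cu²⁺] = -2.0532 / 3 = -0.6844; [Cu²⁺] = 10^(-0.6844) ≈ 0.21 M.

0.21 M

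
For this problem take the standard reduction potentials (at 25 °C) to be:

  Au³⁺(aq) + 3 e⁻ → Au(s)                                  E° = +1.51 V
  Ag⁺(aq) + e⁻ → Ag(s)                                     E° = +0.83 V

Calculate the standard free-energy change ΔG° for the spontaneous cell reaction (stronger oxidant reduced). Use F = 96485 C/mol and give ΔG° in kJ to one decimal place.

-196.8 kJ

Au³⁺/Au (E° = +1.51 V) is the cathode; Ag⁺/Ag (E° = +0.83 V) is the anode, so E°cell = +0.68 V.
Balancing electrons gives n = 3 (lcm of 3 and 1).
ΔG° = −nFE° = −(3)(96485)(+0.68) = -196,829 J = -196.8 kJ.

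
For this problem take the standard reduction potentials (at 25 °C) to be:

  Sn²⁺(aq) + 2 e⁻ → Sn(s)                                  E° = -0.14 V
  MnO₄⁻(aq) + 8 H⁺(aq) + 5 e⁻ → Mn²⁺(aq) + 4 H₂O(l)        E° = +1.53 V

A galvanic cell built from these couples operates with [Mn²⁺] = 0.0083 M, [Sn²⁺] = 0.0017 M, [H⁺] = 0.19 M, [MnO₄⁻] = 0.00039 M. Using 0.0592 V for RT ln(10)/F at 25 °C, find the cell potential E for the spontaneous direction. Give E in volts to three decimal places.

MnO₄⁻/Mn²⁺ is the cathode (higher E°), Sn²⁺/Sn the anode: E°cell = +1.53 − (-0.14) = +1.67 V, n = 10.
Overall: 2 MnO₄⁻(aq) + 16 H⁺(aq) + 5 Sn(s) → 2 Mn²⁺(aq) + 8 H₂O(l) + 5 Sn²⁺(aq)
Q = [Mn²⁺]^2·[Sn²⁺]^5 / ([MnO₄⁻]^2·[H⁺]^16); log Q = 0.348.
E = E° − (0.0592/n) log Q = +1.67 − (0.0592/10)(0.348) = +1.668 V.

+1.668 V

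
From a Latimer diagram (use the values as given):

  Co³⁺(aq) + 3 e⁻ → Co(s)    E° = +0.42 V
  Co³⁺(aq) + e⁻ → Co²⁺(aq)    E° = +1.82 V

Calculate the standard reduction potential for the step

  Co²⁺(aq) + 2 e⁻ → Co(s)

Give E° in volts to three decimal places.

-0.280 V

Sequential free energies add, so n₃E°₃ = n₁E°₁ + n₂E°₂.
With n₃ = 3, and the known step contributing 1×(+1.82) V, the unknown satisfies 2·E° = 3×(+0.42) − 1×(+1.82) = -0.560.
E° = -0.560 / 2 = -0.280 V.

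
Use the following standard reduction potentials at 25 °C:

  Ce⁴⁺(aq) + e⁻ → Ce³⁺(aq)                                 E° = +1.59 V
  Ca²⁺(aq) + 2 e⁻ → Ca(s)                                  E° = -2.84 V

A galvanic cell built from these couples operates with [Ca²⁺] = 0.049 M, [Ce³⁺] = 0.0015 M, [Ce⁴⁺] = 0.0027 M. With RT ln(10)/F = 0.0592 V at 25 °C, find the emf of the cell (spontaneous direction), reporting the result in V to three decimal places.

+4.484 V

Ce⁴⁺/Ce³⁺ is the cathode (higher E°), Ca²⁺/Ca the anode: E°cell = +1.59 − (-2.84) = +4.43 V, n = 2.
Overall: 2 Ce⁴⁺(aq) + Ca(s) → 2 Ce³⁺(aq) + Ca²⁺(aq)
Q = [Ce³⁺]^2·[Ca²⁺] / ([Ce⁴⁺]^2); log Q = -1.820.
E = E° − (0.0592/n) log Q = +4.43 − (0.0592/2)(-1.820) = +4.484 V.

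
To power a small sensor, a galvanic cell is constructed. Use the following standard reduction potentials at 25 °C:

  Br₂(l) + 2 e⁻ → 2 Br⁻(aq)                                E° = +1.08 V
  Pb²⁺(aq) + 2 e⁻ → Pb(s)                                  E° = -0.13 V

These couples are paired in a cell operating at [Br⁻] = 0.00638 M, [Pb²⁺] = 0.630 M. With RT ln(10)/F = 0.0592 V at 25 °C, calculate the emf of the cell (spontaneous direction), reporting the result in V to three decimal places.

Br₂/Br⁻ is the cathode (higher E°), Pb²⁺/Pb the anode: E°cell = +1.08 − (-0.13) = +1.21 V, n = 2.
Overall: Br₂(l) + Pb(s) → 2 Br⁻(aq) + Pb²⁺(aq)
Q = [Br⁻]^2·[Pb²⁺]; log Q = -4.591.
E = E° − (0.0592/n) log Q = +1.21 − (0.0592/2)(-4.591) = +1.346 V.

+1.346 V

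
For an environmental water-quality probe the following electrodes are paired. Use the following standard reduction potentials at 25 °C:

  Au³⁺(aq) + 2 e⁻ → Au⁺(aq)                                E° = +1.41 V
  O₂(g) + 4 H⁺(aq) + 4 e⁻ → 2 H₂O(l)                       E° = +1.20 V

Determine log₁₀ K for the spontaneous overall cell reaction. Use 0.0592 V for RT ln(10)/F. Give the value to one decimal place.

14.2

Cathode: Au³⁺/Au⁺; anode: O₂/H₂O. E°cell = +0.21 V, n = 4.
log K = nE°cell / 0.0592 = (4)(+0.21) / 0.0592 = 14.2.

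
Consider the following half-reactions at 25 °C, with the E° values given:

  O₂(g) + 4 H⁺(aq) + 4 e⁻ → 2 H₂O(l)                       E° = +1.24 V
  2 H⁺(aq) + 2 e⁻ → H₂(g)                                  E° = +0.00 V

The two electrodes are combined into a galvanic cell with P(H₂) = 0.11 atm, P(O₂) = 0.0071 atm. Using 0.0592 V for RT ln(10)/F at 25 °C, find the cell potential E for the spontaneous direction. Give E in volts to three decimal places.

O₂/H₂O is the cathode (higher E°), H⁺/H₂ the anode: E°cell = +1.24 − (+0.00) = +1.24 V, n = 4.
Overall: O₂(g) + 2 H₂(g) → 2 H₂O(l)
Q = 1 / (P(O₂)·P(H₂)^2); log Q = 4.066.
E = E° − (0.0592/n) log Q = +1.24 − (0.0592/4)(4.066) = +1.180 V.

+1.180 V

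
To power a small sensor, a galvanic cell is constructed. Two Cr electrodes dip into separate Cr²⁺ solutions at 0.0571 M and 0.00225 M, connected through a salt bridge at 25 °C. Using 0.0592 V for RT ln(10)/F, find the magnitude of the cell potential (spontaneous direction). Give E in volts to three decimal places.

For a concentration cell E°cell = 0. The 0.0571 M side is the cathode (reduction is favoured where [Cr²⁺] is higher).
With n = 2, E = −(0.0592/2) log([Cr²⁺]ₐₙ/[Cr²⁺]꜀ₐₜ) = −(0.0592/2) log(0.00225/0.0571) = −(0.0592/2)(-1.404) = +0.042 V.

+0.042 V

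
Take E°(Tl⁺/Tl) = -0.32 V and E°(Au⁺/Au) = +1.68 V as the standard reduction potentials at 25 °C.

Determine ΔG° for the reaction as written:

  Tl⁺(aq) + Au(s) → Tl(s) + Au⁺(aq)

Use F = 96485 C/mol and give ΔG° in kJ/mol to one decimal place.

As written, Tl⁺/Tl is reduced (cathode) and Au⁺/Au is oxidised (anode), so E°cell = (-0.32) − (+1.68) = -2.00 V.
Balancing electrons gives n = 1.
ΔG° = −nFE° = −(1)(96485)(-2.00) = 192,970 J = +193.0 kJ/mol.

+193.0 kJ/mol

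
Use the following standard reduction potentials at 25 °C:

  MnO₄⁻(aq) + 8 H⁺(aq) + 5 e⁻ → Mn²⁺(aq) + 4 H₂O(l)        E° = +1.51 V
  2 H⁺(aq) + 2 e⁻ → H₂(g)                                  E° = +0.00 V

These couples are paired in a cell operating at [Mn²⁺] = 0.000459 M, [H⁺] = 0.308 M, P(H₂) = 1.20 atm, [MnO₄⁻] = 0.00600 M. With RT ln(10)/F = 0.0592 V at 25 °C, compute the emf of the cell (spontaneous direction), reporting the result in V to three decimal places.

MnO₄⁻/Mn²⁺ is the cathode (higher E°), H⁺/H₂ the anode: E°cell = +1.51 − (+0.00) = +1.51 V, n = 10.
Overall: 2 MnO₄⁻(aq) + 6 H⁺(aq) + 5 H₂(g) → 2 Mn²⁺(aq) + 8 H₂O(l)
Q = [Mn²⁺]^2 / ([MnO₄⁻]^2·[H⁺]^6·P(H₂)^5); log Q = 0.440.
E = E° − (0.0592/n) log Q = +1.51 − (0.0592/10)(0.440) = +1.507 V.

+1.507 V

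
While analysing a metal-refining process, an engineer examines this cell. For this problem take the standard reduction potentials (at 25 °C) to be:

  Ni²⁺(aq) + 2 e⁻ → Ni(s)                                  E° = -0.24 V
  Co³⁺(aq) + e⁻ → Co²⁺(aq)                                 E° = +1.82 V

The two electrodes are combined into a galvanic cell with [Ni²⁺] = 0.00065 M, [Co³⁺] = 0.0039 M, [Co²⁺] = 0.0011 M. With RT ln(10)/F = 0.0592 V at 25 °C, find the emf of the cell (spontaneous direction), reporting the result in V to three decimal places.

+2.187 V

Co³⁺/Co²⁺ is the cathode (higher E°), Ni²⁺/Ni the anode: E°cell = +1.82 − (-0.24) = +2.06 V, n = 2.
Overall: 2 Co³⁺(aq) + Ni(s) → 2 Co²⁺(aq) + Ni²⁺(aq)
Q = [Co²⁺]^2·[Ni²⁺] / ([Co³⁺]^2); log Q = -4.286.
E = E° − (0.0592/n) log Q = +2.06 − (0.0592/2)(-4.286) = +2.187 V.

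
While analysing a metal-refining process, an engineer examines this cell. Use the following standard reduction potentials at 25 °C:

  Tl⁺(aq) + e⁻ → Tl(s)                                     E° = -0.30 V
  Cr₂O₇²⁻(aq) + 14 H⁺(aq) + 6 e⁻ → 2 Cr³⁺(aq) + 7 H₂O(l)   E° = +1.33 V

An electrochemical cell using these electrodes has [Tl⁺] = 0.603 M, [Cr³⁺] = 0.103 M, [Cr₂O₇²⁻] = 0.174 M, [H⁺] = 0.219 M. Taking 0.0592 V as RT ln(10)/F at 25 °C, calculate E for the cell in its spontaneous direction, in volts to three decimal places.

+1.564 V

Cr₂O₇²⁻/Cr³⁺ is the cathode (higher E°), Tl⁺/Tl the anode: E°cell = +1.33 − (-0.30) = +1.63 V, n = 6.
Overall: Cr₂O₇²⁻(aq) + 14 H⁺(aq) + 6 Tl(s) → 2 Cr³⁺(aq) + 7 H₂O(l) + 6 Tl⁺(aq)
Q = [Cr³⁺]^2·[Tl⁺]^6 / ([Cr₂O₇²⁻]·[H⁺]^14); log Q = 6.701.
E = E° − (0.0592/n) log Q = +1.63 − (0.0592/6)(6.701) = +1.564 V.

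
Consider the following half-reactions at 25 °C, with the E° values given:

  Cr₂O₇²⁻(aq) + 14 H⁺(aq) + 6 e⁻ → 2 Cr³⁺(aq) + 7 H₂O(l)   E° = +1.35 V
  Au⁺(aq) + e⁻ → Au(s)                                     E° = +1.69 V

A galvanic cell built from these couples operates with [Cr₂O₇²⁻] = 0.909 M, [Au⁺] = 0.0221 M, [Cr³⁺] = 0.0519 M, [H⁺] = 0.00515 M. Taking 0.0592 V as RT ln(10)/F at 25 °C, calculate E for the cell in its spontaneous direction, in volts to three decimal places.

+0.533 V

Au⁺/Au is the cathode (higher E°), Cr₂O₇²⁻/Cr³⁺ the anode: E°cell = +1.69 − (+1.35) = +0.34 V, n = 6.
Overall: 6 Au⁺(aq) + 2 Cr³⁺(aq) + 7 H₂O(l) → 6 Au(s) + Cr₂O₇²⁻(aq) + 14 H⁺(aq)
Q = [Cr₂O₇²⁻]·[H⁺]^14 / ([Au⁺]^6·[Cr³⁺]^2); log Q = -19.573.
E = E° − (0.0592/n) log Q = +0.34 − (0.0592/6)(-19.573) = +0.533 V.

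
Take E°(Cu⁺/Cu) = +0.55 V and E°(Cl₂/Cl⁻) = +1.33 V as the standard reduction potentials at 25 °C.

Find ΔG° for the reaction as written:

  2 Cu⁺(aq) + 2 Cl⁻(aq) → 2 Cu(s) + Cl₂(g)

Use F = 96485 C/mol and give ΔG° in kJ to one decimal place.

+150.5 kJ

As written, Cu⁺/Cu is reduced (cathode) and Cl₂/Cl⁻ is oxidised (anode), so E°cell = (+0.55) − (+1.33) = -0.78 V.
Balancing electrons gives n = 2.
ΔG° = −nFE° = −(2)(96485)(-0.78) = 150,517 J = +150.5 kJ.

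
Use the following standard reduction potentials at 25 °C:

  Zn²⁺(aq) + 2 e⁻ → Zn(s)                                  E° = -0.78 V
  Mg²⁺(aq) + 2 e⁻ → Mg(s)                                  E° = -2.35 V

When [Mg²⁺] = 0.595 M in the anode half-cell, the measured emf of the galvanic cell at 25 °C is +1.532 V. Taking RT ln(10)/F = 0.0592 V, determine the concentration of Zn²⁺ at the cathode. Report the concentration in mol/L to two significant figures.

0.031 M

Zn²⁺/Zn is the cathode, Mg²⁺/Mg the anode: E°cell = +1.57 V, n = 2.
Overall reaction: Zn²⁺(aq) + Mg(s) → Zn(s) + Mg²⁺(aq); Q = [Mg²⁺]^1/[Zn²⁺]^1.
From E = E° − (0.0592/n) log Q: log Q = (E° − E)·n/0.0592 = (+1.57 − (+1.532))·2/0.0592 = 1.2838.
So 1·log[Zn²⁺] = 1·log(0.595) − log Q = -0.2255 − (1.2838) = -1.5093; [Zn²⁺] = 10^(-1.5093) ≈ 0.031 M.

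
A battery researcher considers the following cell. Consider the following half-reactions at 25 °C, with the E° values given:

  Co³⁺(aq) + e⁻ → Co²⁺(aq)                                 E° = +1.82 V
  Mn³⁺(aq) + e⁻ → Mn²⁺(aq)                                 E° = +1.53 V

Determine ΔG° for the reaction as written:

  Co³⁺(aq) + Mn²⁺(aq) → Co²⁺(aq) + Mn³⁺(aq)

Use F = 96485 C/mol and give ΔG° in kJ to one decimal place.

-28.0 kJ

As written, Co³⁺/Co²⁺ is reduced (cathode) and Mn³⁺/Mn²⁺ is oxidised (anode), so E°cell = (+1.82) − (+1.53) = +0.29 V.
Balancing electrons gives n = 1.
ΔG° = −nFE° = −(1)(96485)(+0.29) = -27,981 J = -28.0 kJ.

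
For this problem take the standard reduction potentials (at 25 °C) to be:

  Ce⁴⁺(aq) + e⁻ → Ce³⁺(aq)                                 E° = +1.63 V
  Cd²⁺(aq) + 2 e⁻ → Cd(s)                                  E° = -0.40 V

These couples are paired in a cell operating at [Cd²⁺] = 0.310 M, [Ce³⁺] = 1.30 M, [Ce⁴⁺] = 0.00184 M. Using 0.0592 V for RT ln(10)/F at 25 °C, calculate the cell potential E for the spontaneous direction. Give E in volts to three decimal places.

Ce⁴⁺/Ce³⁺ is the cathode (higher E°), Cd²⁺/Cd the anode: E°cell = +1.63 − (-0.40) = +2.03 V, n = 2.
Overall: 2 Ce⁴⁺(aq) + Cd(s) → 2 Ce³⁺(aq) + Cd²⁺(aq)
Q = [Ce³⁺]^2·[Cd²⁺] / ([Ce⁴⁺]^2); log Q = 5.190.
E = E° − (0.0592/n) log Q = +2.03 − (0.0592/2)(5.190) = +1.876 V.

+1.876 V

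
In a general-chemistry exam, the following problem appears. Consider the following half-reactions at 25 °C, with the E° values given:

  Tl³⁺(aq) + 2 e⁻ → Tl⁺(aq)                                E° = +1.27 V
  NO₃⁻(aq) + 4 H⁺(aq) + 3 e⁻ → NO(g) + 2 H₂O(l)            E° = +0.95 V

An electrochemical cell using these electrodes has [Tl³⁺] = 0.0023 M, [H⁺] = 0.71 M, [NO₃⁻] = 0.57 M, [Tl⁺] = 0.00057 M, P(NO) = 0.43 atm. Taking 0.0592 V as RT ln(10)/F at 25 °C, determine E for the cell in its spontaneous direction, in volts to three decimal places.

Tl³⁺/Tl⁺ is the cathode (higher E°), NO₃⁻/NO the anode: E°cell = +1.27 − (+0.95) = +0.32 V, n = 6.
Overall: 3 Tl³⁺(aq) + 2 NO(g) + 4 H₂O(l) → 3 Tl⁺(aq) + 2 NO₃⁻(aq) + 8 H⁺(aq)
Q = [Tl⁺]^3·[NO₃⁻]^2·[H⁺]^8 / ([Tl³⁺]^3·P(NO)^2); log Q = -2.763.
E = E° − (0.0592/n) log Q = +0.32 − (0.0592/6)(-2.763) = +0.347 V.

+0.347 V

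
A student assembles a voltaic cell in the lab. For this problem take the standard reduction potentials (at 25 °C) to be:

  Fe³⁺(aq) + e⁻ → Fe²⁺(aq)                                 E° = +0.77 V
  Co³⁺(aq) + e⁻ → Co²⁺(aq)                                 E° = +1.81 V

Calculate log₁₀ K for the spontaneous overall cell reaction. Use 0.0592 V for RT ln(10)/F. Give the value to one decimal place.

17.6

Cathode: Co³⁺/Co²⁺; anode: Fe³⁺/Fe²⁺. E°cell = +1.04 V, n = 1.
log K = nE°cell / 0.0592 = (1)(+1.04) / 0.0592 = 17.6.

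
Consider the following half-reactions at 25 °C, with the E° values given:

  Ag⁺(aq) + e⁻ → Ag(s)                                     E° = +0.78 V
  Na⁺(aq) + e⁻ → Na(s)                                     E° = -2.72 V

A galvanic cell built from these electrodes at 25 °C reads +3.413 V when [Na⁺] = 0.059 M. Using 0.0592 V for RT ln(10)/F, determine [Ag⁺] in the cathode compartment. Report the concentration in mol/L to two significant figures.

0.0020 M

Ag⁺/Ag is the cathode, Na⁺/Na the anode: E°cell = +3.50 V, n = 1.
Overall reaction: Ag⁺(aq) + Na(s) → Ag(s) + Na⁺(aq); Q = [Na⁺]^1/[Ag⁺]^1.
From E = E° − (0.0592/n) log Q: log Q = (E° − E)·n/0.0592 = (+3.50 − (+3.413))·1/0.0592 = 1.4696.
So 1·log[Ag⁺] = 1·log(0.059) − log Q = -1.2291 − (1.4696) = -2.6987; [Ag⁺] = 10^(-2.6987) ≈ 0.0020 M.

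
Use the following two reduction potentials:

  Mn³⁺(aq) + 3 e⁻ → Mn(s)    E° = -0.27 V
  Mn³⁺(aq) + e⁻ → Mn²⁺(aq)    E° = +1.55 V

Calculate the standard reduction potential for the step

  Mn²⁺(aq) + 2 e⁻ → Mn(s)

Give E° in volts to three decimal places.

Sequential free energies add, so n₃E°₃ = n₁E°₁ + n₂E°₂.
With n₃ = 3, and the known step contributing 1×(+1.55) V, the unknown satisfies 2·E° = 3×(-0.27) − 1×(+1.55) = -2.360.
E° = -2.360 / 2 = -1.180 V.

-1.180 V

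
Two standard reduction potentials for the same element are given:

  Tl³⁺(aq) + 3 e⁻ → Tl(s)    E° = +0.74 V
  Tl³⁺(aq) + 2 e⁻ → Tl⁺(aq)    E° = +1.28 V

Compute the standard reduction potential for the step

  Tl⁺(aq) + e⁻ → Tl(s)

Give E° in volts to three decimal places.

Sequential free energies add, so n₃E°₃ = n₁E°₁ + n₂E°₂.
With n₃ = 3, and the known step contributing 2×(+1.28) V, the unknown satisfies 1·E° = 3×(+0.74) − 2×(+1.28) = -0.340.
E° = -0.340 / 1 = -0.340 V.

-0.340 V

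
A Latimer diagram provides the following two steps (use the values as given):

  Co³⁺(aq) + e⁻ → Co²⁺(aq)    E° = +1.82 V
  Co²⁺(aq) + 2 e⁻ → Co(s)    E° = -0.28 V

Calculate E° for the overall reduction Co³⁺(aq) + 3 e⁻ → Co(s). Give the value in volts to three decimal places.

+0.420 V

Adding the free-energy changes (−nFE°) of the two steps gives −n₃FE°₃ = −n₁FE°₁ − n₂FE°₂.
E°₃ = (1×+1.82 + 2×-0.28) / 3 = (+1.260) / 3 = +0.420 V.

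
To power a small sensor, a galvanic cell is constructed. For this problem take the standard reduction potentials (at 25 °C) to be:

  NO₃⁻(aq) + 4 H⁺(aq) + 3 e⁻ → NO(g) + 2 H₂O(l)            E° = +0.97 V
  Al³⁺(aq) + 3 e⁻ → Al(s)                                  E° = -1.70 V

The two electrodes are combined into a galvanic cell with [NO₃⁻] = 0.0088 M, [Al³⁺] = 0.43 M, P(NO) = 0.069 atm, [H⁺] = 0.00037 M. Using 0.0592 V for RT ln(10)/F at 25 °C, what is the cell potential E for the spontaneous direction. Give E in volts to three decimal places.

NO₃⁻/NO is the cathode (higher E°), Al³⁺/Al the anode: E°cell = +0.97 − (-1.70) = +2.67 V, n = 3.
Overall: NO₃⁻(aq) + 4 H⁺(aq) + Al(s) → NO(g) + 2 H₂O(l) + Al³⁺(aq)
Q = P(NO)·[Al³⁺] / ([NO₃⁻]·[H⁺]^4); log Q = 14.255.
E = E° − (0.0592/n) log Q = +2.67 − (0.0592/3)(14.255) = +2.389 V.

+2.389 V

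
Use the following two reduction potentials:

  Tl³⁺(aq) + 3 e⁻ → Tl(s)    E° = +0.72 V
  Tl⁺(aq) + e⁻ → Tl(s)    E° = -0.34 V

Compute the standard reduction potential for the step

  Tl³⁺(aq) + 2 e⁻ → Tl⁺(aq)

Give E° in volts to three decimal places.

Sequential free energies add, so n₃E°₃ = n₁E°₁ + n₂E°₂.
With n₃ = 3, and the known step contributing 1×(-0.34) V, the unknown satisfies 2·E° = 3×(+0.72) − 1×(-0.34) = +2.500.
E° = +2.500 / 2 = +1.250 V.

+1.250 V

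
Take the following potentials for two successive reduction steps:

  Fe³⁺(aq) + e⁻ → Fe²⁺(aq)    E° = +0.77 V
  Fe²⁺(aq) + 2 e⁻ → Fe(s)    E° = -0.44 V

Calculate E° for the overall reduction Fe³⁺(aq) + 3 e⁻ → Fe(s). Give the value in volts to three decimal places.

Standard free energies of sequential steps add: ΔG°₃ = ΔG°₁ + ΔG°₂, so n₃E°₃ = n₁E°₁ + n₂E°₂.
E°₃ = (1×+0.77 + 2×-0.44) / 3 = (-0.110) / 3 = -0.037 V.

-0.037 V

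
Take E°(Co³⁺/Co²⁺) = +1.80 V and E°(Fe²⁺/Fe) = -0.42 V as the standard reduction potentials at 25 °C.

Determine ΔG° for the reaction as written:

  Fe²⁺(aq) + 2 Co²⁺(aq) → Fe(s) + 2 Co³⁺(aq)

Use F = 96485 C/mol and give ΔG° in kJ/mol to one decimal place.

As written, Fe²⁺/Fe is reduced (cathode) and Co³⁺/Co²⁺ is oxidised (anode), so E°cell = (-0.42) − (+1.80) = -2.22 V.
Balancing electrons gives n = 2.
ΔG° = −nFE° = −(2)(96485)(-2.22) = 428,393 J = +428.4 kJ/mol.

+428.4 kJ/mol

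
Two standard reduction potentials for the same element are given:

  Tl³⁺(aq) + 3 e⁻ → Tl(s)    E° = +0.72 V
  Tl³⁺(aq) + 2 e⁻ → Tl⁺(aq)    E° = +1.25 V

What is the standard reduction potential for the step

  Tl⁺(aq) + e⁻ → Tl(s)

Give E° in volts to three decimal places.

Sequential free energies add, so n₃E°₃ = n₁E°₁ + n₂E°₂.
With n₃ = 3, and the known step contributing 2×(+1.25) V, the unknown satisfies 1·E° = 3×(+0.72) − 2×(+1.25) = -0.340.
E° = -0.340 / 1 = -0.340 V.

-0.340 V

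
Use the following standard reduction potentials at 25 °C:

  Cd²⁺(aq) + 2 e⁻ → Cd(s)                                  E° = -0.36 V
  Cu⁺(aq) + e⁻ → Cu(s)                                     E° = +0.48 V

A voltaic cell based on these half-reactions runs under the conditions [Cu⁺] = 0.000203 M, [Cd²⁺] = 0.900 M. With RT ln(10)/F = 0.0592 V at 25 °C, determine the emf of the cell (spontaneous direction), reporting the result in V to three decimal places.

+0.623 V

Cu⁺/Cu is the cathode (higher E°), Cd²⁺/Cd the anode: E°cell = +0.48 − (-0.36) = +0.84 V, n = 2.
Overall: 2 Cu⁺(aq) + Cd(s) → 2 Cu(s) + Cd²⁺(aq)
Q = [Cd²⁺] / ([Cu⁺]^2); log Q = 7.339.
E = E° − (0.0592/n) log Q = +0.84 − (0.0592/2)(7.339) = +0.623 V.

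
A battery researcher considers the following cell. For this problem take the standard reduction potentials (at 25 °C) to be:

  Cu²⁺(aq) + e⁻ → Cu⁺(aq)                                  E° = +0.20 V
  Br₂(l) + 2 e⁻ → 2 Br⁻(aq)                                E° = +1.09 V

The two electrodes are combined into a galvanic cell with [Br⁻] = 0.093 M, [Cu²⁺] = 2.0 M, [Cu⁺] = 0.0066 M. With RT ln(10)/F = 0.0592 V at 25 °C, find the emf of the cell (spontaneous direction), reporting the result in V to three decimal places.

+0.804 V

Br₂/Br⁻ is the cathode (higher E°), Cu²⁺/Cu⁺ the anode: E°cell = +1.09 − (+0.20) = +0.89 V, n = 2.
Overall: Br₂(l) + 2 Cu⁺(aq) → 2 Br⁻(aq) + 2 Cu²⁺(aq)
Q = [Br⁻]^2·[Cu²⁺]^2 / ([Cu⁺]^2); log Q = 2.900.
E = E° − (0.0592/n) log Q = +0.89 − (0.0592/2)(2.900) = +0.804 V.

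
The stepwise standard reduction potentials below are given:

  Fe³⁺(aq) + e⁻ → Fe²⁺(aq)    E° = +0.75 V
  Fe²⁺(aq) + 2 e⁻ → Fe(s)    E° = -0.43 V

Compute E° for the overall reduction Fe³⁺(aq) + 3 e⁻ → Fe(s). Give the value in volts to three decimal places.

-0.037 V

Adding the free-energy changes (−nFE°) of the two steps gives −n₃FE°₃ = −n₁FE°₁ − n₂FE°₂.
E°₃ = (1×+0.75 + 2×-0.43) / 3 = (-0.110) / 3 = -0.037 V.
E° values themselves are not directly additive — weighting by electron count is essential.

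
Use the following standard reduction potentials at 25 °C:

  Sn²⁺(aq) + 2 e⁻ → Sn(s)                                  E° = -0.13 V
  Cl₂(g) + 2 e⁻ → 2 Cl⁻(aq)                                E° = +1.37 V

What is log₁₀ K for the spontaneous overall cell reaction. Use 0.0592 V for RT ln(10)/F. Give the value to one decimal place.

50.7

Cathode: Cl₂/Cl⁻; anode: Sn²⁺/Sn. E°cell = +1.50 V, n = 2.
log K = nE°cell / 0.0592 = (2)(+1.50) / 0.0592 = 50.7.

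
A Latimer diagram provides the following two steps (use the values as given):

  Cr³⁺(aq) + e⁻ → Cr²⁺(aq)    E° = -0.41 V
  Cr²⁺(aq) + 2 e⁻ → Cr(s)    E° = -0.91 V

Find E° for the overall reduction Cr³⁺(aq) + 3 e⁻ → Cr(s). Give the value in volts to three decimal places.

Since ΔG° = −nFE° is additive over sequential reductions, n₃E°₃ = n₁E°₁ + n₂E°₂.
E°₃ = (1×-0.41 + 2×-0.91) / 3 = (-2.230) / 3 = -0.743 V.
Simply averaging or adding the two E° values would be wrong; the electron-weighted sum is required.

-0.743 V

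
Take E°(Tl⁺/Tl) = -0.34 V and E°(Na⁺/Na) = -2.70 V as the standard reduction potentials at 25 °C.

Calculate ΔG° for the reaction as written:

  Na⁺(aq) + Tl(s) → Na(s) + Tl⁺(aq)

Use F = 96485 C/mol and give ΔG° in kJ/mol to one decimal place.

As written, Na⁺/Na is reduced (cathode) and Tl⁺/Tl is oxidised (anode), so E°cell = (-2.70) − (-0.34) = -2.36 V.
Balancing electrons gives n = 1.
ΔG° = −nFE° = −(1)(96485)(-2.36) = 227,705 J = +227.7 kJ/mol.

+227.7 kJ/mol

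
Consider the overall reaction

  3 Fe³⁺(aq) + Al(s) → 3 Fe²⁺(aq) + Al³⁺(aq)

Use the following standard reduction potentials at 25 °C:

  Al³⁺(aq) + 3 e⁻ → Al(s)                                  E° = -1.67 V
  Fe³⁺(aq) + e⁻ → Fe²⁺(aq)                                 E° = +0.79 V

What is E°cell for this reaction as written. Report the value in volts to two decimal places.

+2.46 V

The Fe³⁺/Fe²⁺ couple has the higher reduction potential, so it is the cathode; Al³⁺/Al is oxidised at the anode.
E°cell = E°(cathode) − E°(anode) = (+0.79) − (-1.67) = +2.46 V.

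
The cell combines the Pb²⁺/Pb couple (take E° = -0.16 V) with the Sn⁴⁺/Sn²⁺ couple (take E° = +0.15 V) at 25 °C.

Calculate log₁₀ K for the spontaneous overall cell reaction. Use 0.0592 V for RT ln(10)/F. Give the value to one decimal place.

Cathode: Sn⁴⁺/Sn²⁺; anode: Pb²⁺/Pb. E°cell = +0.31 V, n = 2.
log K = nE°cell / 0.0592 = (2)(+0.31) / 0.0592 = 10.5.

10.5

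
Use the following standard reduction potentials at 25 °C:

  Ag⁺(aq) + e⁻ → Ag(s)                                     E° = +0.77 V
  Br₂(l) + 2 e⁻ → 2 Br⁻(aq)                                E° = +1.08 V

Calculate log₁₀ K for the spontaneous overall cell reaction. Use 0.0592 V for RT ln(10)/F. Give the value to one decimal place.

Cathode: Br₂/Br⁻; anode: Ag⁺/Ag. E°cell = +0.31 V, n = 2.
log K = nE°cell / 0.0592 = (2)(+0.31) / 0.0592 = 10.5.

10.5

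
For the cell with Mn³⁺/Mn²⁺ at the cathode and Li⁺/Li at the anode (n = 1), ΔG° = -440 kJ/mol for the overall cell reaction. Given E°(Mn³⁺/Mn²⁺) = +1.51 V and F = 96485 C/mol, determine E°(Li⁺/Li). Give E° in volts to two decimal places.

E°cell = −ΔG°/(nF) = −(-440×10³)/((1)(96485)) = +4.560 V.
Since Mn³⁺/Mn²⁺ is the cathode and Li⁺/Li the anode, E°cell = E°(Mn³⁺/Mn²⁺) − E°(Li⁺/Li).
So E°(Li⁺/Li) = E°(Mn³⁺/Mn²⁺) − E°cell = (+1.51) − (+4.560) = -3.05 V.

-3.05 V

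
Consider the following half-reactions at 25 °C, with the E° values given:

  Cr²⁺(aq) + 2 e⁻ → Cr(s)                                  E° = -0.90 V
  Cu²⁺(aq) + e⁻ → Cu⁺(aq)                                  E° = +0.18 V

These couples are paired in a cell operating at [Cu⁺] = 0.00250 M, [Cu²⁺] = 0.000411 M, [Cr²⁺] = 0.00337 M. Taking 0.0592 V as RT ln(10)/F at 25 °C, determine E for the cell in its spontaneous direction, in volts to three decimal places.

Cu²⁺/Cu⁺ is the cathode (higher E°), Cr²⁺/Cr the anode: E°cell = +0.18 − (-0.90) = +1.08 V, n = 2.
Overall: 2 Cu²⁺(aq) + Cr(s) → 2 Cu⁺(aq) + Cr²⁺(aq)
Q = [Cu⁺]^2·[Cr²⁺] / ([Cu²⁺]^2); log Q = -0.904.
E = E° − (0.0592/n) log Q = +1.08 − (0.0592/2)(-0.904) = +1.107 V.

+1.107 V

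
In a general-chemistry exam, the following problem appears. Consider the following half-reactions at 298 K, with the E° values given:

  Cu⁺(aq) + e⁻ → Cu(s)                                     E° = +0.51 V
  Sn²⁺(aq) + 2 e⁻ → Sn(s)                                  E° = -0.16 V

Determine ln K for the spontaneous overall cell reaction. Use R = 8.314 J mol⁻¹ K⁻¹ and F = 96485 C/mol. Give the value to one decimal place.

Cathode: Cu⁺/Cu; anode: Sn²⁺/Sn. E°cell = (+0.51) − (-0.16) = +0.67 V, with n = 2.
ΔG° = −nFE° = −RT ln K, so ln K = nFE°/(RT) = (2)(96485)(+0.67) / ((8.314)(298)) = 52.184.

52.2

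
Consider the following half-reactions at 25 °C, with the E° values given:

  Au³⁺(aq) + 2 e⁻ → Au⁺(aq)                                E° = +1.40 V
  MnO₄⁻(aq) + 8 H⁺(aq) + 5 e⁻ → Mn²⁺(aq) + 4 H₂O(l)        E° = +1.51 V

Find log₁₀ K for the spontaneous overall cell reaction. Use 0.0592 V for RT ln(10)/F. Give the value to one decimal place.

Cathode: MnO₄⁻/Mn²⁺; anode: Au³⁺/Au⁺. E°cell = +0.11 V, n = 10.
log K = nE°cell / 0.0592 = (10)(+0.11) / 0.0592 = 18.6.

18.6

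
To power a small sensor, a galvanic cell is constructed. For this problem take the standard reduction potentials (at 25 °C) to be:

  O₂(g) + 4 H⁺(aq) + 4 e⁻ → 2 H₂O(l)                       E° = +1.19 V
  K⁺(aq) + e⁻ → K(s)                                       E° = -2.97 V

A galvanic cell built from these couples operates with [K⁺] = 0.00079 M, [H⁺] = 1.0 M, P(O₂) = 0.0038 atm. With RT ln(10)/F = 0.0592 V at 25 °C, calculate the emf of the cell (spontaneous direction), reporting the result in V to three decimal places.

O₂/H₂O is the cathode (higher E°), K⁺/K the anode: E°cell = +1.19 − (-2.97) = +4.16 V, n = 4.
Overall: O₂(g) + 4 H⁺(aq) + 4 K(s) → 2 H₂O(l) + 4 K⁺(aq)
Q = [K⁺]^4 / (P(O₂)·[H⁺]^4); log Q = -9.989.
E = E° − (0.0592/n) log Q = +4.16 − (0.0592/4)(-9.989) = +4.308 V.

+4.308 V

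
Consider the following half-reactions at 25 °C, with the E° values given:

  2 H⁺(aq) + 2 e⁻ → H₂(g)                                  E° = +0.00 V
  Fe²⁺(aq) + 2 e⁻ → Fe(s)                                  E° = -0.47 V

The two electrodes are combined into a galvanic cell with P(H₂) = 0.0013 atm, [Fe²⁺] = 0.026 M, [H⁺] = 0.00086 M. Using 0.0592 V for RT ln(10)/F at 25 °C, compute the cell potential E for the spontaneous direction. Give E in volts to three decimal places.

+0.421 V

H⁺/H₂ is the cathode (higher E°), Fe²⁺/Fe the anode: E°cell = +0.00 − (-0.47) = +0.47 V, n = 2.
Overall: 2 H⁺(aq) + Fe(s) → H₂(g) + Fe²⁺(aq)
Q = P(H₂)·[Fe²⁺] / ([H⁺]^2); log Q = 1.660.
E = E° − (0.0592/n) log Q = +0.47 − (0.0592/2)(1.660) = +0.421 V.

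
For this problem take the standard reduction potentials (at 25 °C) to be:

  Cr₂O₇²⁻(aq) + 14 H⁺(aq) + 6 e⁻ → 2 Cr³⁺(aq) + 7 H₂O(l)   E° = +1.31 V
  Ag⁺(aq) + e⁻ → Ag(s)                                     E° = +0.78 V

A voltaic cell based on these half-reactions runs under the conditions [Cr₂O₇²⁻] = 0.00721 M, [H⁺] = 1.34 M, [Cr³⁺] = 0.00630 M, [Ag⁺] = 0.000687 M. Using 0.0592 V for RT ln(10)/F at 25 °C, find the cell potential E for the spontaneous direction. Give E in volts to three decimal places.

Cr₂O₇²⁻/Cr³⁺ is the cathode (higher E°), Ag⁺/Ag the anode: E°cell = +1.31 − (+0.78) = +0.53 V, n = 6.
Overall: Cr₂O₇²⁻(aq) + 14 H⁺(aq) + 6 Ag(s) → 2 Cr³⁺(aq) + 7 H₂O(l) + 6 Ag⁺(aq)
Q = [Cr³⁺]^2·[Ag⁺]^6 / ([Cr₂O₇²⁻]·[H⁺]^14); log Q = -23.017.
E = E° − (0.0592/n) log Q = +0.53 − (0.0592/6)(-23.017) = +0.757 V.

+0.757 V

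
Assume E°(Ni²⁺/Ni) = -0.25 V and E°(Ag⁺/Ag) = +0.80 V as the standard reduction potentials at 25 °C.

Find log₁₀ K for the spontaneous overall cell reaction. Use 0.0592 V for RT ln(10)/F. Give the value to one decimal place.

Cathode: Ag⁺/Ag; anode: Ni²⁺/Ni. E°cell = +1.05 V, n = 2.
log K = nE°cell / 0.0592 = (2)(+1.05) / 0.0592 = 35.5.

35.5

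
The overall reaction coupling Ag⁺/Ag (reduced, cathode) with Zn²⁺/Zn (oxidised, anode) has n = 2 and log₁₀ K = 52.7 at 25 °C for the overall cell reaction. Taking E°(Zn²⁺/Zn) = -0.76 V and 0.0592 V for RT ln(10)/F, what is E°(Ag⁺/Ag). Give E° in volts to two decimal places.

E°cell = (0.0592/n)·log K = (0.0592/2)(52.7) = +1.560 V.
Since Ag⁺/Ag is the cathode and Zn²⁺/Zn the anode, E°cell = E°(Ag⁺/Ag) − E°(Zn²⁺/Zn).
So E°(Ag⁺/Ag) = E°cell + E°(Zn²⁺/Zn) = +1.560 + (-0.76) = +0.80 V.

+0.80 V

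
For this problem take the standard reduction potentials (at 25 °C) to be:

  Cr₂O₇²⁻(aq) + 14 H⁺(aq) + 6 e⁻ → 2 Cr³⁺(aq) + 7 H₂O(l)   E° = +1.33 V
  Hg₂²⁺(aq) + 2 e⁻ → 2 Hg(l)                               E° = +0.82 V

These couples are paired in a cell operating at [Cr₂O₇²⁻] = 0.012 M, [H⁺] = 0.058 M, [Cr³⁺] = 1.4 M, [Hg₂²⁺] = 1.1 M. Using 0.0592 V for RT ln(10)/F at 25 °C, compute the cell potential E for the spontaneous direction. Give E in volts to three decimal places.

+0.316 V

Cr₂O₇²⁻/Cr³⁺ is the cathode (higher E°), Hg₂²⁺/Hg the anode: E°cell = +1.33 − (+0.82) = +0.51 V, n = 6.
Overall: Cr₂O₇²⁻(aq) + 14 H⁺(aq) + 6 Hg(l) → 2 Cr³⁺(aq) + 7 H₂O(l) + 3 Hg₂²⁺(aq)
Q = [Cr³⁺]^2·[Hg₂²⁺]^3 / ([Cr₂O₇²⁻]·[H⁺]^14); log Q = 19.649.
E = E° − (0.0592/n) log Q = +0.51 − (0.0592/6)(19.649) = +0.316 V.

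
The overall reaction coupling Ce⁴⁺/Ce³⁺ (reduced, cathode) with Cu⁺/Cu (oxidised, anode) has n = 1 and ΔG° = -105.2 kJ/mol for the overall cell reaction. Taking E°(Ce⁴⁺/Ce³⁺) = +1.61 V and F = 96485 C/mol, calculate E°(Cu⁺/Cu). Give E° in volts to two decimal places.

+0.52 V

E°cell = −ΔG°/(nF) = −(-105.2×10³)/((1)(96485)) = +1.090 V.
Since Ce⁴⁺/Ce³⁺ is the cathode and Cu⁺/Cu the anode, E°cell = E°(Ce⁴⁺/Ce³⁺) − E°(Cu⁺/Cu).
So E°(Cu⁺/Cu) = E°(Ce⁴⁺/Ce³⁺) − E°cell = (+1.61) − (+1.090) = +0.52 V.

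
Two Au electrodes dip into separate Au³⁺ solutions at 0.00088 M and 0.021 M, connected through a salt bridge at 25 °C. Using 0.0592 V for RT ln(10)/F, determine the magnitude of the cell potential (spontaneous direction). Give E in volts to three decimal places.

+0.027 V

For a concentration cell E°cell = 0. The 0.021 M side is the cathode (reduction is favoured where [Au³⁺] is higher).
With n = 3, E = −(0.0592/3) log([Au³⁺]ₐₙ/[Au³⁺]꜀ₐₜ) = −(0.0592/3) log(0.00088/0.021) = −(0.0592/3)(-1.378) = +0.027 V.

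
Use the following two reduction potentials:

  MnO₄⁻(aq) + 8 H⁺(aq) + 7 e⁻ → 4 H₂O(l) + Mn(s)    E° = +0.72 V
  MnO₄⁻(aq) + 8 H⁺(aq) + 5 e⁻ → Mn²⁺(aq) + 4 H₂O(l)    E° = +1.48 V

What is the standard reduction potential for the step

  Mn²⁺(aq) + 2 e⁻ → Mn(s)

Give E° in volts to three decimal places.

-1.180 V

Sequential free energies add, so n₃E°₃ = n₁E°₁ + n₂E°₂.
With n₃ = 7, and the known step contributing 5×(+1.48) V, the unknown satisfies 2·E° = 7×(+0.72) − 5×(+1.48) = -2.360.
E° = -2.360 / 2 = -1.180 V.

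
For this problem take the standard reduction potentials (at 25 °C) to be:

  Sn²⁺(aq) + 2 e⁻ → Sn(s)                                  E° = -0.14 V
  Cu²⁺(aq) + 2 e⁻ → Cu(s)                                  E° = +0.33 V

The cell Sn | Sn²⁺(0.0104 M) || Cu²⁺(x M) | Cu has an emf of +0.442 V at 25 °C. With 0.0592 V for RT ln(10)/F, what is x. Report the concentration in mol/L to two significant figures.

Cu²⁺/Cu is the cathode, Sn²⁺/Sn the anode: E°cell = +0.47 V, n = 2.
Overall reaction: Cu²⁺(aq) + Sn(s) → Cu(s) + Sn²⁺(aq); Q = [Sn²⁺]^1/[Cu²⁺]^1.
From E = E° − (0.0592/n) log Q: log Q = (E° − E)·n/0.0592 = (+0.47 − (+0.442))·2/0.0592 = 0.9459.
So 1·log[Cu²⁺] = 1·log(0.0104) − log Q = -1.9830 − (0.9459) = -2.9289; [Cu²⁺] = 10^(-2.9289) ≈ 0.0012 M.

0.0012 M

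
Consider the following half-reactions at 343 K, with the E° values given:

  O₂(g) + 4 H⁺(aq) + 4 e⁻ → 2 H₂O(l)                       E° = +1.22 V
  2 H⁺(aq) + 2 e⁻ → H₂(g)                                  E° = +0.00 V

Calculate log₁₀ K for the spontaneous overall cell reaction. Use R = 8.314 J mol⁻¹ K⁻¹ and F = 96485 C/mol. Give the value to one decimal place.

71.7

Cathode: O₂/H₂O; anode: H⁺/H₂. E°cell = (+1.22) − (+0.00) = +1.22 V, with n = 4.
ΔG° = −nFE° = −RT ln K, so ln K = nFE°/(RT) = (4)(96485)(+1.22) / ((8.314)(343)) = 165.111.
log₁₀ K = 165.111 / ln 10 = 71.7.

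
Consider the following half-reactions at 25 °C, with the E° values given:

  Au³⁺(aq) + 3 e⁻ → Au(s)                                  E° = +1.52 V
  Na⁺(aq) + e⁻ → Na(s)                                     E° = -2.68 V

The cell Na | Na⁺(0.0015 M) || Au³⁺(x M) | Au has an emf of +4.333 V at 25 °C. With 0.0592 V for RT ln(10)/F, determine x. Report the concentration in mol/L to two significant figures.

0.019 M

Au³⁺/Au is the cathode, Na⁺/Na the anode: E°cell = +4.20 V, n = 3.
Overall reaction: Au³⁺(aq) + 3 Na(s) → Au(s) + 3 Na⁺(aq); Q = [Na⁺]^3/[Au³⁺]^1.
From E = E° − (0.0592/n) log Q: log Q = (E° − E)·n/0.0592 = (+4.20 − (+4.333))·3/0.0592 = -6.7399.
So 1·log[Au³⁺] = 3·log(0.0015) − log Q = -8.4717 − (-6.7399) = -1.7318; [Au³⁺] = 10^(-1.7318) ≈ 0.019 M.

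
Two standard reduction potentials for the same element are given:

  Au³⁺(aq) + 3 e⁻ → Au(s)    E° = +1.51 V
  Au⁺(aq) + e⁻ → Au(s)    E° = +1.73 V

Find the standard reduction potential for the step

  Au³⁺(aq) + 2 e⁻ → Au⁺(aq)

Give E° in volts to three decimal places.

+1.400 V

Sequential free energies add, so n₃E°₃ = n₁E°₁ + n₂E°₂.
With n₃ = 3, and the known step contributing 1×(+1.73) V, the unknown satisfies 2·E° = 3×(+1.51) − 1×(+1.73) = +2.800.
E° = +2.800 / 2 = +1.400 V.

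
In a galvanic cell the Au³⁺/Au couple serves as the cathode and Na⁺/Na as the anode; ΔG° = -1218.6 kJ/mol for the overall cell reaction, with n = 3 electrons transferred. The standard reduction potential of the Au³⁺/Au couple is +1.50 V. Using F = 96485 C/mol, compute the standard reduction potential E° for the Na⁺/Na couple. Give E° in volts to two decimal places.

E°cell = −ΔG°/(nF) = −(-1218.6×10³)/((3)(96485)) = +4.210 V.
Since Au³⁺/Au is the cathode and Na⁺/Na the anode, E°cell = E°(Au³⁺/Au) − E°(Na⁺/Na).
So E°(Na⁺/Na) = E°(Au³⁺/Au) − E°cell = (+1.50) − (+4.210) = -2.71 V.

-2.71 V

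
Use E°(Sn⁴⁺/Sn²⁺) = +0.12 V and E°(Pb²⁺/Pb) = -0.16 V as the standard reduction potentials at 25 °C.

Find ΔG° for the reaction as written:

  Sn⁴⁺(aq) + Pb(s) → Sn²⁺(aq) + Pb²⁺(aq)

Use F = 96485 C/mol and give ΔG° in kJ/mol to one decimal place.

-54.0 kJ/mol

As written, Sn⁴⁺/Sn²⁺ is reduced (cathode) and Pb²⁺/Pb is oxidised (anode), so E°cell = (+0.12) − (-0.16) = +0.28 V.
Balancing electrons gives n = 2.
ΔG° = −nFE° = −(2)(96485)(+0.28) = -54,032 J = -54.0 kJ/mol.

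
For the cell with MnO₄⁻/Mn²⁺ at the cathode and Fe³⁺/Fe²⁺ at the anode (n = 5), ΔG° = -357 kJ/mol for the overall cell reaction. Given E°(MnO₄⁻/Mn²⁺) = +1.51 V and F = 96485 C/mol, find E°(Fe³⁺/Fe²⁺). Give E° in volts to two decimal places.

E°cell = −ΔG°/(nF) = −(-357×10³)/((5)(96485)) = +0.740 V.
Since MnO₄⁻/Mn²⁺ is the cathode and Fe³⁺/Fe²⁺ the anode, E°cell = E°(MnO₄⁻/Mn²⁺) − E°(Fe³⁺/Fe²⁺).
So E°(Fe³⁺/Fe²⁺) = E°(MnO₄⁻/Mn²⁺) − E°cell = (+1.51) − (+0.740) = +0.77 V.

+0.77 V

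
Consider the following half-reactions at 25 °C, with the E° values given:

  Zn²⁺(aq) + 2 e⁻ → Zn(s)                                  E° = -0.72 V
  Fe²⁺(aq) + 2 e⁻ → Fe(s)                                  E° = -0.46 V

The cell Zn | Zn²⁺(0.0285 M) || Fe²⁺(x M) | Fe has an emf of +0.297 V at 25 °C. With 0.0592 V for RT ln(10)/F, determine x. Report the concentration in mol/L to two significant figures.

Fe²⁺/Fe is the cathode, Zn²⁺/Zn the anode: E°cell = +0.26 V, n = 2.
Overall reaction: Fe²⁺(aq) + Zn(s) → Fe(s) + Zn²⁺(aq); Q = [Zn²⁺]^1/[Fe²⁺]^1.
From E = E° − (0.0592/n) log Q: log Q = (E° − E)·n/0.0592 = (+0.26 − (+0.297))·2/0.0592 = -1.2500.
So 1·log[Fe²⁺] = 1·log(0.0285) − log Q = -1.5452 − (-1.2500) = -0.2952; [Fe²⁺] = 10^(-0.2952) ≈ 0.51 M.

0.51 M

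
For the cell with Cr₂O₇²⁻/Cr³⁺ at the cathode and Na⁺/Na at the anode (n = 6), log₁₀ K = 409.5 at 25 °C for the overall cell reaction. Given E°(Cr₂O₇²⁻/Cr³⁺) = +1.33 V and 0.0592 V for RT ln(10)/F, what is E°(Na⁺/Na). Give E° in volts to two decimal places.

-2.71 V

E°cell = (0.0592/n)·log K = (0.0592/6)(409.5) = +4.040 V.
Since Cr₂O₇²⁻/Cr³⁺ is the cathode and Na⁺/Na the anode, E°cell = E°(Cr₂O₇²⁻/Cr³⁺) − E°(Na⁺/Na).
So E°(Na⁺/Na) = E°(Cr₂O₇²⁻/Cr³⁺) − E°cell = (+1.33) − (+4.040) = -2.71 V.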